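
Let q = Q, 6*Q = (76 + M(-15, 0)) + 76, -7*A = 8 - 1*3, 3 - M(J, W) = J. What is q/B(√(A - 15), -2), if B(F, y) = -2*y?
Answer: 85/12 ≈ 7.0833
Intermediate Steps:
M(J, W) = 3 - J
A = -5/7 (A = -(8 - 1*3)/7 = -(8 - 3)/7 = -⅐*5 = -5/7 ≈ -0.71429)
Q = 85/3 (Q = ((76 + (3 - 1*(-15))) + 76)/6 = ((76 + (3 + 15)) + 76)/6 = ((76 + 18) + 76)/6 = (94 + 76)/6 = (⅙)*170 = 85/3 ≈ 28.333)
q = 85/3 ≈ 28.333
q/B(√(A - 15), -2) = 85/(3*((-2*(-2)))) = (85/3)/4 = (85/3)*(¼) = 85/12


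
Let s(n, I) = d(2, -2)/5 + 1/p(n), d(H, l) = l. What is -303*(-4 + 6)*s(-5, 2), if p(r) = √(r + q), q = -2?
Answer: 1212/5 + 606*I*√7/7 ≈ 242.4 + 229.05*I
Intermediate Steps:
p(r) = √(-2 + r) (p(r) = √(r - 2) = √(-2 + r))
s(n, I) = -⅖ + (-2 + n)^(-½) (s(n, I) = -2/5 + 1/√(-2 + n) = -2*⅕ + 1/√(-2 + n) = -⅖ + (-2 + n)^(-½))
-303*(-4 + 6)*s(-5, 2) = -303*(-4 + 6)*(-⅖ + (-2 - 5)^(-½)) = -606*(-⅖ + (-7)^(-½)) = -606*(-⅖ - I*√7/7) = -303*(-⅘ - 2*I*√7/7) = 1212/5 + 606*I*√7/7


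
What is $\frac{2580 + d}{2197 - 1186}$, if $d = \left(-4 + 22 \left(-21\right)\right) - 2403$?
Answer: $- \frac{289}{1011} \approx -0.28586$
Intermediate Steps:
$d = -2869$ ($d = \left(-4 - 462\right) - 2403 = -466 - 2403 = -2869$)
$\frac{2580 + d}{2197 - 1186} = \frac{2580 - 2869}{2197 - 1186} = - \frac{289}{1011}$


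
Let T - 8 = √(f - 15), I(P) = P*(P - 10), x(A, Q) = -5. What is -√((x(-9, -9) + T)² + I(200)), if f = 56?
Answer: -√(38050 + 6*√41) ≈ -195.16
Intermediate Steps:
I(P) = P*(-10 + P)
T = 8 + √41 (T = 8 + √(56 - 15) = 8 + √41 ≈ 14.403)
-√((x(-9, -9) + T)² + I(200)) = -√((-5 + (8 + √41))² + 200*(-10 + 200)) = -√((3 + √41)² + 200*190) = -√((3 + √41)² + 38000) = -√(38000 + (3 + √41)²)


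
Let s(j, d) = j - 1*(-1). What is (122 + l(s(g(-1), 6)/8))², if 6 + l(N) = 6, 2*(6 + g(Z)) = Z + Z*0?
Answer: 14884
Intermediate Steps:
g(Z) = -6 + Z/2 (g(Z) = -6 + (Z + Z*0)/2 = -6 + (Z + 0)/2 = -6 + Z/2)
s(j, d) = 1 + j (s(j, d) = j + 1 = 1 + j)
l(N) = 0 (l(N) = -6 + 6 = 0)
(122 + l(s(g(-1), 6)/8))² = (122 + 0)² = 122² = 14884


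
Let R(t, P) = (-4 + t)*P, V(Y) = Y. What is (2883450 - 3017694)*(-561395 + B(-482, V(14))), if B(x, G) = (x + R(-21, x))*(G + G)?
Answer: 31881741804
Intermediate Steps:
R(t, P) = P*(-4 + t)
B(x, G) = -48*G*x (B(x, G) = (x + x*(-4 - 21))*(G + G) = (x + x*(-25))*(2*G) = (x - 25*x)*(2*G) = (-24*x)*(2*G) = -48*G*x)
(2883450 - 3017694)*(-561395 + B(-482, V(14))) = (2883450 - 3017694)*(-561395 - 48*14*(-482)) = -134244*(-561395 + 323904) = -134244*(-237491) = 31881741804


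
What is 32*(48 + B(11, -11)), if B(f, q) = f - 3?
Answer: 1792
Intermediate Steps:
B(f, q) = -3 + f
32*(48 + B(11, -11)) = 32*(48 + (-3 + 11)) = 32*(48 + 8) = 32*56 = 1792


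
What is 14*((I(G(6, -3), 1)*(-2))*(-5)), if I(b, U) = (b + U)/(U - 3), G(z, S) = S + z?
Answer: -280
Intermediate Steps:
I(b, U) = (U + b)/(-3 + U)
14*((I(G(6, -3), 1)*(-2))*(-5)) = 14*((((1 + (-3 + 6))/(-3 + 1))*(-2))*(-5)) = 14*((((1 + 3)/(-2))*(-2))*(-5)) = 14*((-½*4*(-2))*(-5)) = 14*(-2*(-2)*(-5)) = 14*(4*(-5)) = 14*(-20) = -280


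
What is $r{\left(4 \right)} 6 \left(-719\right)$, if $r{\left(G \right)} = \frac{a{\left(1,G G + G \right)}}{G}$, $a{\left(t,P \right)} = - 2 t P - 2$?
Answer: $45297$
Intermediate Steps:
$a{\left(t,P \right)} = -2 - 2 P t$ ($a{\left(t,P \right)} = - 2 P t - 2 = -2 - 2 P t$)
$r{\left(G \right)} = \frac{-2 - 2 G - 2 G^{2}}{G}$ ($r{\left(G \right)} = \frac{-2 - 2 \left(G G + G\right) 1}{G} = \frac{-2 - 2 \left(G^{2} + G\right) 1}{G} = \frac{-2 - 2 \left(G + G^{2}\right) 1}{G} = \frac{-2 - \left(2 G + 2 G^{2}\right)}{G} = \frac{-2 - 2 G - 2 G^{2}}{G}$)
$r{\left(4 \right)} 6 \left(-719\right) = \left(-2 - 8 - \frac{2}{4}\right) 6 \left(-719\right) = \left(-2 - 8 - \frac{1}{2}\right) 6 \left(-719\right) = \left(- \frac{21}{2}\right) 6 \left(-719\right) = \left(-63\right) \left(-719\right) = 45297$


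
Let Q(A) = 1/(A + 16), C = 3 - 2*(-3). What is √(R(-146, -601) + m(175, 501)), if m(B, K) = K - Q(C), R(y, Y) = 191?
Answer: √17299/5 ≈ 26.305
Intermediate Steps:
C = 9 (C = 3 + 6 = 9)
Q(A) = 1/(16 + A)
m(B, K) = -1/25 + K (m(B, K) = K - 1/(16 + 9) = K - 1/25 = -1/25 + K)
√(R(-146, -601) + m(175, 501)) = √(191 + (-1/25 + 501)) = √(191 + 12524/25) = √(17299/25) = √17299/5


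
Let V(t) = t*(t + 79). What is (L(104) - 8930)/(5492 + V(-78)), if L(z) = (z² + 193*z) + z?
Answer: 11031/2707 ≈ 4.0750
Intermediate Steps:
V(t) = t*(79 + t)
L(z) = z² + 194*z
(L(104) - 8930)/(5492 + V(-78)) = (104*(194 + 104) - 8930)/(5492 - 78*(79 - 78)) = (104*298 - 8930)/(5492 - 78*1) = (30992 - 8930)/(5492 - 78) = 22062/5414 = 22062*(1/5414) = 11031/2707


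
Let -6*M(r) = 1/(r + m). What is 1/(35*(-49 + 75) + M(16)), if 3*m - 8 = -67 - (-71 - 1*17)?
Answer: 154/140139 ≈ 0.0010989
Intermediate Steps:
m = 29/3 (m = 8/3 + (-67 - (-71 - 1*17))/3 = 8/3 + (-67 - (-71 - 17))/3 = 8/3 + (-67 - 1*(-88))/3 = 8/3 + (-67 + 88)/3 = 8/3 + (1/3)*21 = 8/3 + 7 = 29/3 ≈ 9.6667)
M(r) = -1/(6*(29/3 + r)) (M(r) = -1/(6*(r + 29/3)) = -1/(6*(29/3 + r)))
1/(35*(-49 + 75) + M(16)) = 1/(35*(-49 + 75) - 1/(58 + 6*16)) = 1/(35*26 - 1/(58 + 96)) = 1/(910 - 1/154) = 1/(140139/154) = 154/140139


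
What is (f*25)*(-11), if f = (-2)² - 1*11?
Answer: 1925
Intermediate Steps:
f = -7 (f = 4 - 11 = -7)
(f*25)*(-11) = -7*25*(-11) = -175*(-11) = 1925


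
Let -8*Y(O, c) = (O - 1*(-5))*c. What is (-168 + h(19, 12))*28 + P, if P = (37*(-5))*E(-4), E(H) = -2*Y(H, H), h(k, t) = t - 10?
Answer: -4463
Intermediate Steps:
h(k, t) = -10 + t
Y(O, c) = -c*(5 + O)/8 (Y(O, c) = -(O - 1*(-5))*c/8 = -(O + 5)*c/8 = -(5 + O)*c/8 = -c*(5 + O)/8)
E(H) = H*(5 + H)/4 (E(H) = -(-1)*H*(5 + H)/4 = H*(5 + H)/4)
P = 185 (P = (37*(-5))*((¼)*(-4)*(5 - 4)) = -185*(-4)/4 = -185*(-1) = 185)
(-168 + h(19, 12))*28 + P = (-168 + (-10 + 12))*28 + 185 = (-168 + 2)*28 + 185 = -166*28 + 185 = -4648 + 185 = -4463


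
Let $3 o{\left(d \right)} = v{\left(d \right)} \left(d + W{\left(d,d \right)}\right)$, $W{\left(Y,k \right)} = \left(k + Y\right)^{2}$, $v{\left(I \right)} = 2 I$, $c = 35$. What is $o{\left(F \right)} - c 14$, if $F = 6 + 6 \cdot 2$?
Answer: $15278$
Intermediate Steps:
$F = 18$ ($F = 6 + 12 = 18$)
$W{\left(Y,k \right)} = \left(Y + k\right)^{2}$
$o{\left(d \right)} = \frac{2 d \left(d + 4 d^{2}\right)}{3}$ ($o{\left(d \right)} = \frac{2 d \left(d + \left(d + d\right)^{2}\right)}{3} = \frac{2 d \left(d + \left(2 d\right)^{2}\right)}{3} = \frac{2 d \left(d + 4 d^{2}\right)}{3}$)
$o{\left(F \right)} - c 14 = \frac{2 \cdot 18^{2} \left(1 + 4 \cdot 18\right)}{3} - 35 \cdot 14 = \frac{2}{3} \cdot 324 \left(1 + 72\right) - 490 = \frac{2}{3} \cdot 324 \cdot 73 - 490 = 15768 - 490 = 15278$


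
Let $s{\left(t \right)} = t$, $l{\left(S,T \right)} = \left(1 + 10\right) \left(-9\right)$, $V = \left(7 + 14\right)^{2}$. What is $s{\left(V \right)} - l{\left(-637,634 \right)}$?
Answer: $540$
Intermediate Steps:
$V = 441$ ($V = 21^{2} = 441$)
$l{\left(S,T \right)} = -99$ ($l{\left(S,T \right)} = 11 \left(-9\right) = -99$)
$s{\left(V \right)} - l{\left(-637,634 \right)} = 441 - -99 = 441 + 99 = 540$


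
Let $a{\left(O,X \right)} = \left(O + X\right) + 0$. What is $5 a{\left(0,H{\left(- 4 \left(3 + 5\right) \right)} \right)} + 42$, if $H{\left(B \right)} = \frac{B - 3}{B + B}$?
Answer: $\frac{2863}{64} \approx 44.734$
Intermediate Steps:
$H{\left(B \right)} = \frac{-3 + B}{2 B}$
$a{\left(O,X \right)} = O + X$
$5 a{\left(0,H{\left(- 4 \left(3 + 5\right) \right)} \right)} + 42 = 5 \left(0 + \frac{-3 - 4 \left(3 + 5\right)}{2 \left(- 4 \left(3 + 5\right)\right)}\right) + 42 = 5 \left(0 + \frac{-3 - 32}{2 \left(\left(-4\right) 8\right)}\right) + 42 = 5 \left(0 + \frac{-3 - 32}{2 \left(-32\right)}\right) + 42 = 5 \left(0 + \frac{1}{2} \left(- \frac{1}{32}\right) \left(-35\right)\right) + 42 = 5 \left(0 + \frac{35}{64}\right) + 42 = 5 \cdot \frac{35}{64} + 42 = \frac{175}{64} + 42 = \frac{2863}{64}$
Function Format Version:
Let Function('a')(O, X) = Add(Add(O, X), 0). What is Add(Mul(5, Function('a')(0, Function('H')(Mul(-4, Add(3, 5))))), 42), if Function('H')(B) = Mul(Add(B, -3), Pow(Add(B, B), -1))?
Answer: Rational(2863, 64) ≈ 44.734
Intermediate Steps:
Function('H')(B) = Mul(Rational(1, 2), Pow(B, -1), Add(-3, B)) (Function('H')(B) = Mul(Add(-3, B), Pow(Mul(2, B), -1)) = Mul(Add(-3, B), Mul(Rational(1, 2), Pow(B, -1))) = Mul(Rational(1, 2), Pow(B, -1), Add(-3, B)))
Function('a')(O, X) = Add(O, X)
Add(Mul(5, Function('a')(0, Function('H')(Mul(-4, Add(3, 5))))), 42) = Add(Mul(5, Add(0, Mul(Rational(1, 2), Pow(Mul(-4, Add(3, 5)), -1), Add(-3, Mul(-4, Add(3, 5)))))), 42) = Add(Mul(5, Add(0, Mul(Rational(1, 2), Pow(Mul(-4, 8), -1), Add(-3, Mul(-4, 8))))), 42) = Add(Mul(5, Add(0, Mul(Rational(1, 2), Pow(-32, -1), Add(-3, -32)))), 42) = Add(Mul(5, Add(0, Mul(Rational(1, 2), Rational(-1, 32), -35))), 42) = Add(Mul(5, Add(0, Rational(35, 64))), 42) = Add(Mul(5, Rational(35, 64)), 42) = Add(Rational(175, 64), 42) = Rational(2863, 64)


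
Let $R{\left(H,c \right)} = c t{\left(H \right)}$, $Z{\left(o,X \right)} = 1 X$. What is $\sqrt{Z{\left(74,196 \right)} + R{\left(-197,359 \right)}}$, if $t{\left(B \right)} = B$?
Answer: $i \sqrt{70527} \approx 265.57 i$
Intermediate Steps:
$Z{\left(o,X \right)} = X$
$R{\left(H,c \right)} = H c$ ($R{\left(H,c \right)} = c H = H c$)
$\sqrt{Z{\left(74,196 \right)} + R{\left(-197,359 \right)}} = \sqrt{196 - 70723} = \sqrt{-70527} = i \sqrt{70527}$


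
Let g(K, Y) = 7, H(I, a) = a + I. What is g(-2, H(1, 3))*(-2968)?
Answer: -20776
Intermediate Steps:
H(I, a) = I + a
g(-2, H(1, 3))*(-2968) = 7*(-2968) = -20776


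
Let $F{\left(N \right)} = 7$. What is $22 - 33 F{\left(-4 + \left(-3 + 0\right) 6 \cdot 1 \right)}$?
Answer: $-209$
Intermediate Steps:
$22 - 33 F{\left(-4 + \left(-3 + 0\right) 6 \cdot 1 \right)} = 22 - 231 = -209$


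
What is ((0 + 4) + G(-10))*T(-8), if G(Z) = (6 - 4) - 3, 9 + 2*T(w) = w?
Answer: -51/2 ≈ -25.500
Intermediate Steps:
T(w) = -9/2 + w/2
G(Z) = -1 (G(Z) = 2 - 3 = -1)
((0 + 4) + G(-10))*T(-8) = ((0 + 4) - 1)*(-9/2 + (½)*(-8)) = (4 - 1)*(-9/2 - 4) = 3*(-17/2) = -51/2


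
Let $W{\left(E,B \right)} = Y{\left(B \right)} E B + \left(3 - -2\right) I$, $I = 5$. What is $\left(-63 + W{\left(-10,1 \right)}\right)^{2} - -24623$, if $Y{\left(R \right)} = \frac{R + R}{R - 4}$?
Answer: $\frac{230443}{9} \approx 25605.0$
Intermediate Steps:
$Y{\left(R \right)} = \frac{2 R}{-4 + R}$
$W{\left(E,B \right)} = 25 + \frac{2 E B^{2}}{-4 + B}$ ($W{\left(E,B \right)} = \frac{2 B}{-4 + B} E B + \left(3 - -2\right) 5 = \frac{2 B E}{-4 + B} B + \left(3 + 2\right) 5 = \frac{2 E B^{2}}{-4 + B} + 5 \cdot 5 = \frac{2 E B^{2}}{-4 + B} + 25 = 25 + \frac{2 E B^{2}}{-4 + B}$)
$\left(-63 + W{\left(-10,1 \right)}\right)^{2} - -24623 = \left(-63 + \frac{-100 + 25 \cdot 1 + 2 \left(-10\right) 1^{2}}{-4 + 1}\right)^{2} - -24623 = \left(-63 + \frac{-100 + 25 + 2 \left(-10\right) 1}{-3}\right)^{2} + 24623 = \left(-63 - \frac{-100 + 25 - 20}{3}\right)^{2} + 24623 = \left(-63 - - \frac{95}{3}\right)^{2} + 24623 = \left(-63 + \frac{95}{3}\right)^{2} + 24623 = \left(- \frac{94}{3}\right)^{2} + 24623 = \frac{8836}{9} + 24623 = \frac{230443}{9}$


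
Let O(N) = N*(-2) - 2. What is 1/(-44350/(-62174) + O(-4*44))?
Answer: 31087/10902625 ≈ 0.0028513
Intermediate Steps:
O(N) = -2 - 2*N (O(N) = -2*N - 2 = -2 - 2*N)
1/(-44350/(-62174) + O(-4*44)) = 1/(-44350/(-62174) + (-2 - (-8)*44)) = 1/(-44350*(-1/62174) + (-2 - 2*(-176))) = 1/(22175/31087 + (-2 + 352)) = 1/(22175/31087 + 350) = 1/(10902625/31087) = 31087/10902625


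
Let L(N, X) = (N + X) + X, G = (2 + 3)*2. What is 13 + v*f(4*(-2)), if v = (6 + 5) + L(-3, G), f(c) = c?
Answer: -211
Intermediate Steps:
G = 10 (G = 5*2 = 10)
L(N, X) = N + 2*X
v = 28 (v = (6 + 5) + (-3 + 2*10) = 11 + (-3 + 20) = 11 + 17 = 28)
13 + v*f(4*(-2)) = 13 + 28*(4*(-2)) = 13 + 28*(-8) = 13 - 224 = -211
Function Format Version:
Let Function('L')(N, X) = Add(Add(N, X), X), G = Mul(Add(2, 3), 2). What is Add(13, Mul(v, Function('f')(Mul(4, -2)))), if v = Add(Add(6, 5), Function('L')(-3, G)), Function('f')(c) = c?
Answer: -211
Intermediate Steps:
G = 10 (G = Mul(5, 2) = 10)
Function('L')(N, X) = Add(N, Mul(2, X))
v = 28 (v = Add(Add(6, 5), Add(-3, Mul(2, 10))) = Add(11, Add(-3, 20)) = Add(11, 17) = 28)
Add(13, Mul(v, Function('f')(Mul(4, -2)))) = Add(13, Mul(28, Mul(4, -2))) = Add(13, Mul(28, -8)) = Add(13, -224) = -211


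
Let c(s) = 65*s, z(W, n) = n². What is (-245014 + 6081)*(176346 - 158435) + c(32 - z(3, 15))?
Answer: -4279541508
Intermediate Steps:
(-245014 + 6081)*(176346 - 158435) + c(32 - z(3, 15)) = (-245014 + 6081)*(176346 - 158435) + 65*(32 - 1*15²) = -238933*17911 + 65*(32 - 1*225) = -4279528963 + 65*(32 - 225) = -4279528963 + 65*(-193) = -4279528963 - 12545 = -4279541508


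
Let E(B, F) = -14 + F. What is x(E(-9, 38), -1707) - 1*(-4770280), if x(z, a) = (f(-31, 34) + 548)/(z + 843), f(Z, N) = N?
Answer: 1378611114/289 ≈ 4.7703e+6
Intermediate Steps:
x(z, a) = 582/(843 + z) (x(z, a) = (34 + 548)/(z + 843) = 582/(843 + z))
x(E(-9, 38), -1707) - 1*(-4770280) = 582/(843 + (-14 + 38)) - 1*(-4770280) = 582/(843 + 24) + 4770280 = 582/867 + 4770280 = 582*(1/867) + 4770280 = 194/289 + 4770280 = 1378611114/289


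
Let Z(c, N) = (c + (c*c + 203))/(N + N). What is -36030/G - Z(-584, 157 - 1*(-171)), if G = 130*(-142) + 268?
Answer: -128623415/248624 ≈ -517.34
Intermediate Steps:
G = -18192 (G = -18460 + 268 = -18192)
Z(c, N) = (203 + c + c²)/(2*N) (Z(c, N) = (c + (c² + 203))/((2*N)) = (c + (203 + c²))*(1/(2*N)) = (203 + c + c²)*(1/(2*N)) = (203 + c + c²)/(2*N))
-36030/G - Z(-584, 157 - 1*(-171)) = -36030/(-18192) - (203 - 584 + (-584)²)/(2*(157 - 1*(-171))) = -36030*(-1/18192) - (203 - 584 + 341056)/(2*(157 + 171)) = 6005/3032 - 340675/(2*328) = 6005/3032 - 1*340675/656 = 6005/3032 - 340675/656 = -128623415/248624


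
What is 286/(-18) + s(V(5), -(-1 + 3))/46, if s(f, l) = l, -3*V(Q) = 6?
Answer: -3298/207 ≈ -15.932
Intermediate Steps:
V(Q) = -2 (V(Q) = -⅓*6 = -2)
286/(-18) + s(V(5), -(-1 + 3))/46 = 286/(-18) - (-1 + 3)/46 = 286*(-1/18) - 1*2*(1/46) = -143/9 - 2*1/46 = -143/9 - 1/23 = -3298/207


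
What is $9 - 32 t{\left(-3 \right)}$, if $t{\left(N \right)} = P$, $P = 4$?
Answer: $-119$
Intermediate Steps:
$t{\left(N \right)} = 4$
$9 - 32 t{\left(-3 \right)} = 9 - 128 = -119$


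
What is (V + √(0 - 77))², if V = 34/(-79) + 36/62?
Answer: -461679853/5997601 + 736*I*√77/2449 ≈ -76.977 + 2.6371*I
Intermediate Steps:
V = 368/2449 (V = 34*(-1/79) + 36*(1/62) = -34/79 + 18/31 = 368/2449 ≈ 0.15027)
(V + √(0 - 77))² = (368/2449 + √(0 - 77))² = (368/2449 + √(-77))² = (368/2449 + I*√77)²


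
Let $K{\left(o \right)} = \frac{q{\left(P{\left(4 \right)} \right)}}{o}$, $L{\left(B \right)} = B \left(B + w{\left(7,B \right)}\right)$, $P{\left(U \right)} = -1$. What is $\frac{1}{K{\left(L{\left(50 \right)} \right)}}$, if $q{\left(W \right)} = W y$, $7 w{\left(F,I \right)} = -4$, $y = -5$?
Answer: $\frac{3460}{7} \approx 494.29$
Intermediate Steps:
$w{\left(F,I \right)} = - \frac{4}{7}$ ($w{\left(F,I \right)} = \frac{1}{7} \left(-4\right) = - \frac{4}{7}$)
$q{\left(W \right)} = - 5 W$ ($q{\left(W \right)} = W \left(-5\right) = - 5 W$)
$L{\left(B \right)} = B \left(- \frac{4}{7} + B\right)$ ($L{\left(B \right)} = B \left(B - \frac{4}{7}\right) = B \left(- \frac{4}{7} + B\right)$)
$K{\left(o \right)} = \frac{5}{o}$ ($K{\left(o \right)} = \frac{\left(-5\right) \left(-1\right)}{o} = \frac{5}{o}$)
$\frac{1}{K{\left(L{\left(50 \right)} \right)}} = \frac{1}{5 \frac{1}{\frac{1}{7} \cdot 50 \left(-4 + 7 \cdot 50\right)}} = \frac{1}{5 \frac{1}{\frac{1}{7} \cdot 50 \left(-4 + 350\right)}} = \frac{1}{5 \frac{1}{\frac{1}{7} \cdot 50 \cdot 346}} = \frac{1}{5 \frac{1}{\frac{17300}{7}}} = \frac{1}{5 \cdot \frac{7}{17300}} = \frac{1}{\frac{7}{3460}} = \frac{3460}{7}$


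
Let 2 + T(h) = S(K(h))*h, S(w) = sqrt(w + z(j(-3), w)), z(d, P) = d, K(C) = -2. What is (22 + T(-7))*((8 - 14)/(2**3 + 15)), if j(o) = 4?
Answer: -120/23 + 42*sqrt(2)/23 ≈ -2.6349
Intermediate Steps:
S(w) = sqrt(4 + w) (S(w) = sqrt(w + 4) = sqrt(4 + w))
T(h) = -2 + h*sqrt(2) (T(h) = -2 + sqrt(4 - 2)*h = -2 + sqrt(2)*h = -2 + h*sqrt(2))
(22 + T(-7))*((8 - 14)/(2**3 + 15)) = (22 + (-2 - 7*sqrt(2)))*((8 - 14)/(2**3 + 15)) = (20 - 7*sqrt(2))*(-6/(8 + 15)) = (20 - 7*sqrt(2))*(-6/23) = -120/23 + 42*sqrt(2)/23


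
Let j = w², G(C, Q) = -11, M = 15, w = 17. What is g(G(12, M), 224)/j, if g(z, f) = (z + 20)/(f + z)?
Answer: 3/20519 ≈ 0.00014621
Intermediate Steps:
g(z, f) = (20 + z)/(f + z)
j = 289 (j = 17² = 289)
g(G(12, M), 224)/j = ((20 - 11)/(224 - 11))/289 = (9/213)*(1/289) = ((1/213)*9)*(1/289) = (3/71)*(1/289) = 3/20519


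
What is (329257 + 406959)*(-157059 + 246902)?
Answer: 66143854088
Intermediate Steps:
(329257 + 406959)*(-157059 + 246902) = 736216*89843 = 66143854088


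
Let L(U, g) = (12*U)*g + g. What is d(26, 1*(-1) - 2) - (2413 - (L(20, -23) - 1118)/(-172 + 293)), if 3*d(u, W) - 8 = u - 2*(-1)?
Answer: -297182/121 ≈ -2456.1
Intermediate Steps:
L(U, g) = g + 12*U*g (L(U, g) = 12*U*g + g = g + 12*U*g)
d(u, W) = 10/3 + u/3 (d(u, W) = 8/3 + (u - 2*(-1))/3 = 8/3 + (u + 2)/3 = 8/3 + (2 + u)/3 = 8/3 + (2/3 + u/3) = 10/3 + u/3)
d(26, 1*(-1) - 2) - (2413 - (L(20, -23) - 1118)/(-172 + 293)) = (10/3 + (1/3)*26) - (2413 - (-23*(1 + 12*20) - 1118)/(-172 + 293)) = (10/3 + 26/3) - (2413 - (-23*(1 + 240) - 1118)/121) = 12 - (2413 - (-23*241 - 1118)/121) = 12 - (2413 - (-5543 - 1118)/121) = 12 - (2413 - (-6661)/121) = 12 - (2413 - 1*(-6661/121)) = 12 - (2413 + 6661/121) = 12 - 1*298634/121 = 12 - 298634/121 = -297182/121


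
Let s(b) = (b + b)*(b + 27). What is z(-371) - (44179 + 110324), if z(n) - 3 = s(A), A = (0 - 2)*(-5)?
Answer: -153760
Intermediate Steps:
A = 10 (A = -2*(-5) = 10)
s(b) = 2*b*(27 + b) (s(b) = (2*b)*(27 + b) = 2*b*(27 + b))
z(n) = 743 (z(n) = 3 + 2*10*(27 + 10) = 3 + 2*10*37 = 3 + 740 = 743)
z(-371) - (44179 + 110324) = 743 - (44179 + 110324) = 743 - 1*154503 = 743 - 154503 = -153760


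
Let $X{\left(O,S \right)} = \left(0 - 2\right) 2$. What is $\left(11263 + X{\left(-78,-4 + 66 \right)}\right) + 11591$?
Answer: $22850$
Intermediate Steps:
$X{\left(O,S \right)} = -4$ ($X{\left(O,S \right)} = \left(-2\right) 2 = -4$)
$\left(11263 + X{\left(-78,-4 + 66 \right)}\right) + 11591 = \left(11263 - 4\right) + 11591 = 11259 + 11591 = 22850$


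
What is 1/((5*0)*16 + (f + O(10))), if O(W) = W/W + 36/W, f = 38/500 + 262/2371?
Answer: 592750/2837199 ≈ 0.20892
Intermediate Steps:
f = 110549/592750 (f = 38*(1/500) + 262*(1/2371) = 19/250 + 262/2371 = 110549/592750 ≈ 0.18650)
O(W) = 1 + 36/W
1/((5*0)*16 + (f + O(10))) = 1/((5*0)*16 + (110549/592750 + (36 + 10)/10)) = 1/(0*16 + (110549/592750 + (⅒)*46)) = 1/(0 + (110549/592750 + 23/5)) = 1/(0 + 2837199/592750) = 1/(2837199/592750) = 592750/2837199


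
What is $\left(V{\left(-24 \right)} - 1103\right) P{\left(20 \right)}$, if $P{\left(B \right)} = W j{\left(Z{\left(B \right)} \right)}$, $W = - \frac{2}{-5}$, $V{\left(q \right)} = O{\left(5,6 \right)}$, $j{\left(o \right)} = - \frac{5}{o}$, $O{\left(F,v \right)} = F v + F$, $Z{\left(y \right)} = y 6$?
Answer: $\frac{89}{5} \approx 17.8$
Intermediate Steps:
$Z{\left(y \right)} = 6 y$
$O{\left(F,v \right)} = F + F v$
$V{\left(q \right)} = 35$ ($V{\left(q \right)} = 5 \left(1 + 6\right) = 5 \cdot 7 = 35$)
$W = \frac{2}{5}$ ($W = \left(-2\right) \left(- \frac{1}{5}\right) = \frac{2}{5} \approx 0.4$)
$P{\left(B \right)} = - \frac{1}{3 B}$ ($P{\left(B \right)} = \frac{2 \left(- \frac{5}{6 B}\right)}{5} = - \frac{1}{3 B}$)
$\left(V{\left(-24 \right)} - 1103\right) P{\left(20 \right)} = \left(35 - 1103\right) \left(- \frac{1}{3 \cdot 20}\right) = - 1068 \left(\left(- \frac{1}{3}\right) \frac{1}{20}\right) = \left(-1068\right) \left(- \frac{1}{60}\right) = \frac{89}{5}$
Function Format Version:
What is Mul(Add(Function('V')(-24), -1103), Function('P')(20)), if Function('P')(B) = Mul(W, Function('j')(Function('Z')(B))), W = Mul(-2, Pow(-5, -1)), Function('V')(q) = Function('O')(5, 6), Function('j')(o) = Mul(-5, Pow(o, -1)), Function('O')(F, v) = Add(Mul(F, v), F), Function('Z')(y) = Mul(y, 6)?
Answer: Rational(89, 5) ≈ 17.800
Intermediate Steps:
Function('Z')(y) = Mul(6, y)
Function('O')(F, v) = Add(F, Mul(F, v))
Function('V')(q) = 35 (Function('V')(q) = Mul(5, Add(1, 6)) = Mul(5, 7) = 35)
W = Rational(2, 5) (W = Mul(-2, Rational(-1, 5)) = Rational(2, 5) ≈ 0.40000)
Function('P')(B) = Mul(Rational(-1, 3), Pow(B, -1)) (Function('P')(B) = Mul(Rational(2, 5), Mul(-5, Pow(Mul(6, B), -1))) = Mul(Rational(2, 5), Mul(-5, Mul(Rational(1, 6), Pow(B, -1)))) = Mul(Rational(2, 5), Mul(Rational(-5, 6), Pow(B, -1))) = Mul(Rational(-1, 3), Pow(B, -1)))
Mul(Add(Function('V')(-24), -1103), Function('P')(20)) = Mul(Add(35, -1103), Mul(Rational(-1, 3), Pow(20, -1))) = Mul(-1068, Mul(Rational(-1, 3), Rational(1, 20))) = Mul(-1068, Rational(-1, 60)) = Rational(89, 5)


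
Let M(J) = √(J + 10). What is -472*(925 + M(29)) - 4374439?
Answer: -4811039 - 472*√39 ≈ -4.8140e+6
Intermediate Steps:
M(J) = √(10 + J)
-472*(925 + M(29)) - 4374439 = -472*(925 + √(10 + 29)) - 4374439 = -472*(925 + √39) - 4374439 = (-436600 - 472*√39) - 4374439 = -4811039 - 472*√39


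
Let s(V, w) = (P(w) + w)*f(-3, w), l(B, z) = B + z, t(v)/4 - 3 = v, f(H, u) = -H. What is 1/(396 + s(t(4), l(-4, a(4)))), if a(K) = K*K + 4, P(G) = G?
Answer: 1/492 ≈ 0.0020325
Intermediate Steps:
t(v) = 12 + 4*v
a(K) = 4 + K**2 (a(K) = K**2 + 4 = 4 + K**2)
s(V, w) = 6*w (s(V, w) = (w + w)*(-1*(-3)) = (2*w)*3 = 6*w)
1/(396 + s(t(4), l(-4, a(4)))) = 1/(396 + 6*(-4 + (4 + 4**2))) = 1/(396 + 6*(-4 + (4 + 16))) = 1/(396 + 6*(-4 + 20)) = 1/(396 + 6*16) = 1/(396 + 96) = 1/492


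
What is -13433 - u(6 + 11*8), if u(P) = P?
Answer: -13527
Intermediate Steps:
-13433 - u(6 + 11*8) = -13433 - (6 + 11*8) = -13433 - (6 + 88) = -13433 - 1*94 = -13433 - 94 = -13527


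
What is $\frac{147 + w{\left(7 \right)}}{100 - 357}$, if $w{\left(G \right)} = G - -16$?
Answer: $- \frac{170}{257} \approx -0.66148$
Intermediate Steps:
$w{\left(G \right)} = 16 + G$ ($w{\left(G \right)} = G + 16 = 16 + G$)
$\frac{147 + w{\left(7 \right)}}{100 - 357} = \frac{147 + \left(16 + 7\right)}{100 - 357} = \frac{147 + 23}{-257} = 170 \left(- \frac{1}{257}\right) = - \frac{170}{257}$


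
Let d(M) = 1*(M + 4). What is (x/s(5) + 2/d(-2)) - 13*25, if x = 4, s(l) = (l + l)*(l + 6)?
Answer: -17818/55 ≈ -323.96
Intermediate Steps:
s(l) = 2*l*(6 + l) (s(l) = (2*l)*(6 + l) = 2*l*(6 + l))
d(M) = 4 + M (d(M) = 1*(4 + M) = 4 + M)
(x/s(5) + 2/d(-2)) - 13*25 = (4/((2*5*(6 + 5))) + 2/(4 - 2)) - 13*25 = (4/((2*5*11)) + 2/2) - 325 = (4/110 + 2*(½)) - 325 = (4*(1/110) + 1) - 325 = (2/55 + 1) - 325 = 57/55 - 325 = -17818/55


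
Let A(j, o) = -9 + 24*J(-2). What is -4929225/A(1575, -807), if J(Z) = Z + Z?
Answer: 46945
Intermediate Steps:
J(Z) = 2*Z
A(j, o) = -105 (A(j, o) = -9 + 24*(2*(-2)) = -9 + 24*(-4) = -9 - 96 = -105)
-4929225/A(1575, -807) = -4929225/(-105) = -4929225*(-1/105) = 46945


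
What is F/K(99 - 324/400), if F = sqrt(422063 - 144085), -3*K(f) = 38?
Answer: -3*sqrt(277978)/38 ≈ -41.624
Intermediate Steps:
K(f) = -38/3 (K(f) = -1/3*38 = -38/3)
F = sqrt(277978) ≈ 527.24
F/K(99 - 324/400) = sqrt(277978)/(-38/3) = sqrt(277978)*(-3/38) = -3*sqrt(277978)/38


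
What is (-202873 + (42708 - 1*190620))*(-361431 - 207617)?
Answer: 199613502680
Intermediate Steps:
(-202873 + (42708 - 1*190620))*(-361431 - 207617) = (-202873 + (42708 - 190620))*(-569048) = (-202873 - 147912)*(-569048) = -350785*(-569048) = 199613502680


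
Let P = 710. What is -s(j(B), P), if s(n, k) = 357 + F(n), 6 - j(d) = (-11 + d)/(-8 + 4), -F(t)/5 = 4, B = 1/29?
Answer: -337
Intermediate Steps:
B = 1/29 ≈ 0.034483
F(t) = -20 (F(t) = -5*4 = -20)
j(d) = 13/4 + d/4 (j(d) = 6 - (-11 + d)/(-8 + 4) = 6 - (-11 + d)/(-4) = 6 - (-11 + d)*(-1)/4 = 6 - (11/4 - d/4) = 6 + (-11/4 + d/4) = 13/4 + d/4)
s(n, k) = 337 (s(n, k) = 357 - 20 = 337)
-s(j(B), P) = -1*337 = -337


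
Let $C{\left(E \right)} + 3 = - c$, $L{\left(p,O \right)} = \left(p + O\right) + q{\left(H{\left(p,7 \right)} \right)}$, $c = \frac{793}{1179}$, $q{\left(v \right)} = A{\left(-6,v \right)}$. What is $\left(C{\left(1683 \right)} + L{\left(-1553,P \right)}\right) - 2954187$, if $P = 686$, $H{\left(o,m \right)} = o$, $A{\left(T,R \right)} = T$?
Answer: $- \frac{3484020070}{1179} \approx -2.9551 \cdot 10^{6}$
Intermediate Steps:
$q{\left(v \right)} = -6$
$c = \frac{793}{1179}$ ($c = 793 \cdot \frac{1}{1179} = \frac{793}{1179} \approx 0.6726$)
$L{\left(p,O \right)} = -6 + O + p$ ($L{\left(p,O \right)} = \left(p + O\right) - 6 = \left(O + p\right) - 6 = -6 + O + p$)
$C{\left(E \right)} = - \frac{4330}{1179}$ ($C{\left(E \right)} = -3 - \frac{793}{1179} = - \frac{4330}{1179}$)
$\left(C{\left(1683 \right)} + L{\left(-1553,P \right)}\right) - 2954187 = \left(- \frac{4330}{1179} - 873\right) - 2954187 = - \frac{1033597}{1179} - 2954187 = - \frac{3484020070}{1179}$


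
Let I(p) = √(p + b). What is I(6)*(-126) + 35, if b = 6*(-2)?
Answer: 35 - 126*I*√6 ≈ 35.0 - 308.64*I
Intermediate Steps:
b = -12
I(p) = √(-12 + p) (I(p) = √(p - 12) = √(-12 + p))
I(6)*(-126) + 35 = √(-12 + 6)*(-126) + 35 = √(-6)*(-126) + 35 = (I*√6)*(-126) + 35 = -126*I*√6 + 35 = 35 - 126*I*√6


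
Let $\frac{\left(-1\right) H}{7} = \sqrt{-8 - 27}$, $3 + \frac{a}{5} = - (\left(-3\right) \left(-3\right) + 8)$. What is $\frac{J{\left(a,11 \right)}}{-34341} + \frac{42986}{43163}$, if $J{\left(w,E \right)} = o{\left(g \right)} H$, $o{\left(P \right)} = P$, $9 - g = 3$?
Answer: $\frac{42986}{43163} + \frac{14 i \sqrt{35}}{11447} \approx 0.9959 + 0.0072355 i$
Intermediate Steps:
$g = 6$ ($g = 9 - 3 = 6$)
$a = -100$ ($a = -15 + 5 \left(- (\left(-3\right) \left(-3\right) + 8)\right) = -15 + 5 \left(- (9 + 8)\right) = -15 + 5 \left(\left(-1\right) 17\right) = -15 + 5 \left(-17\right) = -15 - 85 = -100$)
$H = - 7 i \sqrt{35}$ ($H = - 7 \sqrt{-8 - 27} = - 7 \sqrt{-35} = - 7 i \sqrt{35} \approx - 41.413 i$)
$J{\left(w,E \right)} = - 42 i \sqrt{35}$ ($J{\left(w,E \right)} = 6 \left(- 7 i \sqrt{35}\right) = - 42 i \sqrt{35}$)
$\frac{J{\left(a,11 \right)}}{-34341} + \frac{42986}{43163} = \frac{\left(-42\right) i \sqrt{35}}{-34341} + \frac{42986}{43163} = - 42 i \sqrt{35} \left(- \frac{1}{34341}\right) + 42986 \cdot \frac{1}{43163} = \frac{14 i \sqrt{35}}{11447} + \frac{42986}{43163} = \frac{42986}{43163} + \frac{14 i \sqrt{35}}{11447}$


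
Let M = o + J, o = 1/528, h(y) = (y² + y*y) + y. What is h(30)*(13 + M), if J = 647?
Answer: 106286705/88 ≈ 1.2078e+6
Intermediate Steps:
h(y) = y + 2*y² (h(y) = (y² + y²) + y = 2*y² + y = y + 2*y²)
o = 1/528 ≈ 0.0018939
M = 341617/528 (M = 1/528 + 647 = 341617/528 ≈ 647.00)
h(30)*(13 + M) = (30*(1 + 2*30))*(13 + 341617/528) = (30*(1 + 60))*(348481/528) = (30*61)*(348481/528) = 1830*(348481/528) = 106286705/88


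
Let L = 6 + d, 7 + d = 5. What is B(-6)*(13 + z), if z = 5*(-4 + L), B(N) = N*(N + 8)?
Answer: -156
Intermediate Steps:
d = -2 (d = -7 + 5 = -2)
B(N) = N*(8 + N)
L = 4 (L = 6 - 2 = 4)
z = 0 (z = 5*(-4 + 4) = 5*0 = 0)
B(-6)*(13 + z) = (-6*(8 - 6))*(13 + 0) = -6*2*13 = -12*13 = -156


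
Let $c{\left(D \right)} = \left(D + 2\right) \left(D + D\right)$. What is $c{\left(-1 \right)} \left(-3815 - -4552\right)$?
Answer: $-1474$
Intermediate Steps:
$c{\left(D \right)} = 2 D \left(2 + D\right)$ ($c{\left(D \right)} = \left(2 + D\right) 2 D = 2 D \left(2 + D\right)$)
$c{\left(-1 \right)} \left(-3815 - -4552\right) = 2 \left(-1\right) \left(2 - 1\right) \left(-3815 - -4552\right) = 2 \left(-1\right) 1 \left(-3815 + 4552\right) = \left(-2\right) 737 = -1474$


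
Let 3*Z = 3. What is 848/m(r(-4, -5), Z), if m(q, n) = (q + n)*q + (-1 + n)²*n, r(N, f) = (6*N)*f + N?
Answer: 212/3393 ≈ 0.062482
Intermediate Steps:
Z = 1 (Z = (⅓)*3 = 1)
r(N, f) = N + 6*N*f (r(N, f) = 6*N*f + N = N + 6*N*f)
m(q, n) = n*(-1 + n)² + q*(n + q) (m(q, n) = (n + q)*q + n*(-1 + n)² = q*(n + q) + n*(-1 + n)² = n*(-1 + n)² + q*(n + q))
848/m(r(-4, -5), Z) = 848/((-4*(1 + 6*(-5)))² + 1*(-4*(1 + 6*(-5))) + 1*(-1 + 1)²) = 848/((-4*(1 - 30))² + 1*(-4*(1 - 30)) + 1*0²) = 848/((-4*(-29))² + 1*(-4*(-29)) + 1*0) = 848/(116² + 1*116 + 0) = 848/(13456 + 116 + 0) = 848/13572 = 848*(1/13572) = 212/3393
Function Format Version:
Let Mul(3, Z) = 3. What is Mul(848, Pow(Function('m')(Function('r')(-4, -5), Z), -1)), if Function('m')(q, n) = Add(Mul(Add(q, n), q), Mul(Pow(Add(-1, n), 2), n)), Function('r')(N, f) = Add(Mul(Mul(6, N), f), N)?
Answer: Rational(212, 3393) ≈ 0.062482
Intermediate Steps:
Z = 1 (Z = Mul(Rational(1, 3), 3) = 1)
Function('r')(N, f) = Add(N, Mul(6, N, f)) (Function('r')(N, f) = Add(Mul(6, N, f), N) = Add(N, Mul(6, N, f)))
Function('m')(q, n) = Add(Mul(n, Pow(Add(-1, n), 2)), Mul(q, Add(n, q))) (Function('m')(q, n) = Add(Mul(Add(n, q), q), Mul(n, Pow(Add(-1, n), 2))) = Add(Mul(q, Add(n, q)), Mul(n, Pow(Add(-1, n), 2))) = Add(Mul(n, Pow(Add(-1, n), 2)), Mul(q, Add(n, q))))
Mul(848, Pow(Function('m')(Function('r')(-4, -5), Z), -1)) = Mul(848, Pow(Add(Pow(Mul(-4, Add(1, Mul(6, -5))), 2), Mul(1, Mul(-4, Add(1, Mul(6, -5)))), Mul(1, Pow(Add(-1, 1), 2))), -1)) = Mul(848, Pow(Add(Pow(Mul(-4, Add(1, -30)), 2), Mul(1, Mul(-4, Add(1, -30))), Mul(1, Pow(0, 2))), -1)) = Mul(848, Pow(Add(Pow(Mul(-4, -29), 2), Mul(1, Mul(-4, -29)), Mul(1, 0)), -1)) = Mul(848, Pow(Add(Pow(116, 2), Mul(1, 116), 0), -1)) = Mul(848, Pow(Add(13456, 116, 0), -1)) = Mul(848, Pow(13572, -1)) = Mul(848, Rational(1, 13572)) = Rational(212, 3393)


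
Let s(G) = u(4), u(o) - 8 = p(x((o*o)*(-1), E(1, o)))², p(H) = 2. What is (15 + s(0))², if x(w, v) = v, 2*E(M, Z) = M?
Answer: 729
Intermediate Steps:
E(M, Z) = M/2
u(o) = 12 (u(o) = 8 + 2² = 8 + 4 = 12)
s(G) = 12
(15 + s(0))² = (15 + 12)² = 27² = 729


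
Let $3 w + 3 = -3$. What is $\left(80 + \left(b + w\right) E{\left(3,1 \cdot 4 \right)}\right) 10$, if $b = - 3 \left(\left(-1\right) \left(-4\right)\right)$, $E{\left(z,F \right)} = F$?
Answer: $240$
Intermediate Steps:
$w = -2$ ($w = -1 + \frac{1}{3} \left(-3\right) = -1 - 1 = -2$)
$b = -12$ ($b = \left(-3\right) 4 = -12$)
$\left(80 + \left(b + w\right) E{\left(3,1 \cdot 4 \right)}\right) 10 = \left(80 + \left(-12 - 2\right) 1 \cdot 4\right) 10 = \left(80 - 56\right) 10 = 24 \cdot 10 = 240$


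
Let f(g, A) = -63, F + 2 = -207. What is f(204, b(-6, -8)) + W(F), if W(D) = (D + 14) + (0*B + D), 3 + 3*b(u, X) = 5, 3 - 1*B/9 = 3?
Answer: -467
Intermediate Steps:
B = 0 (B = 27 - 9*3 = 27 - 27 = 0)
F = -209 (F = -2 - 207 = -209)
b(u, X) = ⅔ (b(u, X) = -1 + (⅓)*5 = -1 + 5/3 = ⅔)
W(D) = 14 + 2*D (W(D) = (D + 14) + (0*0 + D) = (14 + D) + (0 + D) = (14 + D) + D = 14 + 2*D)
f(204, b(-6, -8)) + W(F) = -63 + (14 + 2*(-209)) = -63 + (14 - 418) = -63 - 404 = -467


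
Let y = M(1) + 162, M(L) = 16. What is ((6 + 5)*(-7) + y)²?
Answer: 10201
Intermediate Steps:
y = 178 (y = 16 + 162 = 178)
((6 + 5)*(-7) + y)² = ((6 + 5)*(-7) + 178)² = (11*(-7) + 178)² = (-77 + 178)² = 101² = 10201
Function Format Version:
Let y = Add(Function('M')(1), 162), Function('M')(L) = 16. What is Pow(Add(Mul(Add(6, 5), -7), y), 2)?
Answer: 10201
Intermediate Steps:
y = 178 (y = Add(16, 162) = 178)
Pow(Add(Mul(Add(6, 5), -7), y), 2) = Pow(Add(Mul(Add(6, 5), -7), 178), 2) = Pow(Add(Mul(11, -7), 178), 2) = Pow(Add(-77, 178), 2) = Pow(101, 2) = 10201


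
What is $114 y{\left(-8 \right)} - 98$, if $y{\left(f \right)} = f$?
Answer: $-1010$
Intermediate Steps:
$114 y{\left(-8 \right)} - 98 = 114 \left(-8\right) - 98 = -912 - 98 = -1010$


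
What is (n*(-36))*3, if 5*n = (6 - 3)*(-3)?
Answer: 972/5 ≈ 194.40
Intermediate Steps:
n = -9/5 (n = ((6 - 3)*(-3))/5 = (3*(-3))/5 = (1/5)*(-9) = -9/5 ≈ -1.8000)
(n*(-36))*3 = -9/5*(-36)*3 = (324/5)*3 = 972/5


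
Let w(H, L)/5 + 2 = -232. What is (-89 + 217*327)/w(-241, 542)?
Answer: -7087/117 ≈ -60.573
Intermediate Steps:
w(H, L) = -1170 (w(H, L) = -10 + 5*(-232) = -10 - 1160 = -1170)
(-89 + 217*327)/w(-241, 542) = (-89 + 217*327)/(-1170) = (-89 + 70959)*(-1/1170) = 70870*(-1/1170) = -7087/117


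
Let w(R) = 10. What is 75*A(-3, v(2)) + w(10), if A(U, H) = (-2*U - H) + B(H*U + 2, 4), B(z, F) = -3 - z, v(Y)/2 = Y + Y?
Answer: 1285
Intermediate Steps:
v(Y) = 4*Y (v(Y) = 2*(Y + Y) = 2*(2*Y) = 4*Y)
A(U, H) = -5 - H - 2*U - H*U (A(U, H) = (-2*U - H) + (-3 - (H*U + 2)) = (-H - 2*U) + (-3 - (2 + H*U)) = (-H - 2*U) + (-3 + (-2 - H*U)) = (-H - 2*U) + (-5 - H*U) = -5 - H - 2*U - H*U)
75*A(-3, v(2)) + w(10) = 75*(-5 - 4*2 - 2*(-3) - 1*4*2*(-3)) + 10 = 75*(-5 - 1*8 + 6 - 1*8*(-3)) + 10 = 75*(-5 - 8 + 6 + 24) + 10 = 75*17 + 10 = 1275 + 10 = 1285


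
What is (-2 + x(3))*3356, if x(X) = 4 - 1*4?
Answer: -6712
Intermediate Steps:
x(X) = 0 (x(X) = 4 - 4 = 0)
(-2 + x(3))*3356 = (-2 + 0)*3356 = -2*3356 = -6712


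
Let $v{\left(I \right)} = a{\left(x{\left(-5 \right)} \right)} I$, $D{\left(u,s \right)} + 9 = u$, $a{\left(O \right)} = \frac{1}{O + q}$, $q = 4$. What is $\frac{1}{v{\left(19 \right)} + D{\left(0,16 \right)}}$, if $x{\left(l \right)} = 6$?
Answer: $- \frac{10}{71} \approx -0.14085$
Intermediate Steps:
$a{\left(O \right)} = \frac{1}{4 + O}$ ($a{\left(O \right)} = \frac{1}{O + 4} = \frac{1}{4 + O}$)
$D{\left(u,s \right)} = -9 + u$
$v{\left(I \right)} = \frac{I}{10}$ ($v{\left(I \right)} = \frac{I}{4 + 6} = \frac{I}{10}$)
$\frac{1}{v{\left(19 \right)} + D{\left(0,16 \right)}} = \frac{1}{\frac{1}{10} \cdot 19 + \left(-9 + 0\right)} = \frac{1}{\frac{19}{10} - 9} = \frac{1}{- \frac{71}{10}} = - \frac{10}{71}$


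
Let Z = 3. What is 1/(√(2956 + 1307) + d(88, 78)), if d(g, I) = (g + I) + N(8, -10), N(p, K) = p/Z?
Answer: 1518/217669 - 63*√87/217669 ≈ 0.0042743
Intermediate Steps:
N(p, K) = p/3
d(g, I) = 8/3 + I + g (d(g, I) = (g + I) + (⅓)*8 = (I + g) + 8/3 = 8/3 + I + g)
1/(√(2956 + 1307) + d(88, 78)) = 1/(√(2956 + 1307) + (8/3 + 78 + 88)) = 1/(√4263 + 506/3) = 1/(7*√87 + 506/3) = 1/(506/3 + 7*√87)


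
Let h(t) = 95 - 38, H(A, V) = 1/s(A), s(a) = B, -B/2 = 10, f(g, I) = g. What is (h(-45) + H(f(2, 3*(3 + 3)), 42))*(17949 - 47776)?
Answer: -33972953/20 ≈ -1.6986e+6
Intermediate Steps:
B = -20 (B = -2*10 = -20)
s(a) = -20
H(A, V) = -1/20 (H(A, V) = 1/(-20) = -1/20)
h(t) = 57
(h(-45) + H(f(2, 3*(3 + 3)), 42))*(17949 - 47776) = (57 - 1/20)*(17949 - 47776) = (1139/20)*(-29827) = -33972953/20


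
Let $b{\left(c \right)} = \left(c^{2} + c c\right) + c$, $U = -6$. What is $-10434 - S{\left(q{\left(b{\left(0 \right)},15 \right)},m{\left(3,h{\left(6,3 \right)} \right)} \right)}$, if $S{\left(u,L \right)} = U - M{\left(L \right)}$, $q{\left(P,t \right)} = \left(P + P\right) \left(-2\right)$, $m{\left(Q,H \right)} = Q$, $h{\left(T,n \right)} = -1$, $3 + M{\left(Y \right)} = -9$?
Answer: $-10440$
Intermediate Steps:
$M{\left(Y \right)} = -12$ ($M{\left(Y \right)} = -3 - 9 = -12$)
$b{\left(c \right)} = c + 2 c^{2}$ ($b{\left(c \right)} = \left(c^{2} + c^{2}\right) + c = 2 c^{2} + c = c + 2 c^{2}$)
$q{\left(P,t \right)} = - 4 P$ ($q{\left(P,t \right)} = 2 P \left(-2\right) = - 4 P$)
$S{\left(u,L \right)} = 6$ ($S{\left(u,L \right)} = -6 - -12 = -6 + 12 = 6$)
$-10434 - S{\left(q{\left(b{\left(0 \right)},15 \right)},m{\left(3,h{\left(6,3 \right)} \right)} \right)} = -10434 - 6 = -10440$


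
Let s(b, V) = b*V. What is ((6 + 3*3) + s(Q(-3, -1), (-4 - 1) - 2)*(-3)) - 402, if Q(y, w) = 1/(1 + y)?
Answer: -795/2 ≈ -397.50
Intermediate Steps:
s(b, V) = V*b
((6 + 3*3) + s(Q(-3, -1), (-4 - 1) - 2)*(-3)) - 402 = ((6 + 3*3) + (((-4 - 1) - 2)/(1 - 3))*(-3)) - 402 = ((6 + 9) + ((-5 - 2)/(-2))*(-3)) - 402 = (15 - 7*(-½)*(-3)) - 402 = (15 + (7/2)*(-3)) - 402 = (15 - 21/2) - 402 = 9/2 - 402 = -795/2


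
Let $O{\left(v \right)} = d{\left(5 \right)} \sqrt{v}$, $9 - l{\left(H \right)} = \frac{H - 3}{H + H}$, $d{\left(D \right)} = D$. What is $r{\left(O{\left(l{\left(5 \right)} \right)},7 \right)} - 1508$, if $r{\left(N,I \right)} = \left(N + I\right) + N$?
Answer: $-1501 + 4 \sqrt{55} \approx -1471.3$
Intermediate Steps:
$l{\left(H \right)} = 9 - \frac{-3 + H}{2 H}$ ($l{\left(H \right)} = 9 - \frac{H - 3}{H + H} = 9 - \frac{-3 + H}{2 H}$)
$O{\left(v \right)} = 5 \sqrt{v}$
$r{\left(N,I \right)} = I + 2 N$ ($r{\left(N,I \right)} = \left(I + N\right) + N = I + 2 N$)
$r{\left(O{\left(l{\left(5 \right)} \right)},7 \right)} - 1508 = \left(7 + 2 \cdot 5 \sqrt{\frac{3 + 17 \cdot 5}{2 \cdot 5}}\right) - 1508 = \left(7 + 2 \cdot 5 \sqrt{\frac{1}{2} \cdot \frac{1}{5} \left(3 + 85\right)}\right) - 1508 = \left(7 + 2 \cdot 5 \sqrt{\frac{1}{2} \cdot \frac{1}{5} \cdot 88}\right) - 1508 = \left(7 + 2 \cdot 5 \sqrt{\frac{44}{5}}\right) - 1508 = \left(7 + 2 \cdot 5 \frac{2 \sqrt{55}}{5}\right) - 1508 = \left(7 + 2 \cdot 2 \sqrt{55}\right) - 1508 = \left(7 + 4 \sqrt{55}\right) - 1508 = -1501 + 4 \sqrt{55}$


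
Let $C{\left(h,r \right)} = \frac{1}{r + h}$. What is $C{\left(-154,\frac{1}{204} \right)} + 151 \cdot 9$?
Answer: $\frac{42692781}{31415} \approx 1359.0$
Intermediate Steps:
$C{\left(h,r \right)} = \frac{1}{h + r}$
$C{\left(-154,\frac{1}{204} \right)} + 151 \cdot 9 = \frac{1}{-154 + \frac{1}{204}} + 151 \cdot 9 = \frac{1}{-154 + \frac{1}{204}} + 1359 = \frac{1}{- \frac{31415}{204}} + 1359 = - \frac{204}{31415} + 1359 = \frac{42692781}{31415}$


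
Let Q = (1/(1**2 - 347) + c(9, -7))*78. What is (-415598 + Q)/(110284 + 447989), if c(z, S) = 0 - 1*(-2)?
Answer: -71871505/96581229 ≈ -0.74416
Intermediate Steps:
c(z, S) = 2 (c(z, S) = 0 + 2 = 2)
Q = 26949/173 (Q = (1/(1**2 - 347) + 2)*78 = (1/(1 - 347) + 2)*78 = (1/(-346) + 2)*78 = (-1/346 + 2)*78 = (691/346)*78 = 26949/173 ≈ 155.77)
(-415598 + Q)/(110284 + 447989) = (-415598 + 26949/173)/(110284 + 447989) = -71871505/173/558273 = -71871505/173*1/558273 = -71871505/96581229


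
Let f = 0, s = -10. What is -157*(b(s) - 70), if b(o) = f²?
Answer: 10990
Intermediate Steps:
b(o) = 0 (b(o) = 0² = 0)
-157*(b(s) - 70) = -157*(0 - 70) = -157*(-70) = 10990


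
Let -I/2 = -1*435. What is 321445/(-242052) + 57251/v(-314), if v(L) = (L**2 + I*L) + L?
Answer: -35038903331/21167205348 ≈ -1.6553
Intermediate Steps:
I = 870 (I = -(-2)*435 = -2*(-435) = 870)
v(L) = L**2 + 871*L (v(L) = (L**2 + 870*L) + L = L**2 + 871*L)
321445/(-242052) + 57251/v(-314) = 321445/(-242052) + 57251/((-314*(871 - 314))) = 321445*(-1/242052) + 57251/((-314*557)) = -321445/242052 + 57251/(-174898) = -321445/242052 + 57251*(-1/174898) = -321445/242052 - 57251/174898 = -35038903331/21167205348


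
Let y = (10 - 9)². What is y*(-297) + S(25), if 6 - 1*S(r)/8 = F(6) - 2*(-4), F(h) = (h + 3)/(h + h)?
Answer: -319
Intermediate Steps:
F(h) = (3 + h)/(2*h) (F(h) = (3 + h)/((2*h)) = (3 + h)*(1/(2*h)) = (3 + h)/(2*h))
S(r) = -22 (S(r) = 48 - 8*((½)*(3 + 6)/6 - 2*(-4)) = 48 - 8*((½)*(⅙)*9 + 8) = 48 - 8*(¾ + 8) = 48 - 8*35/4 = 48 - 70 = -22)
y = 1 (y = 1² = 1)
y*(-297) + S(25) = 1*(-297) - 22 = -297 - 22 = -319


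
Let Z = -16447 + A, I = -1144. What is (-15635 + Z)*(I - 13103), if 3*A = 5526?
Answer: 430829280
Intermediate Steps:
A = 1842 (A = (⅓)*5526 = 1842)
Z = -14605 (Z = -16447 + 1842 = -14605)
(-15635 + Z)*(I - 13103) = (-15635 - 14605)*(-1144 - 13103) = -30240*(-14247) = 430829280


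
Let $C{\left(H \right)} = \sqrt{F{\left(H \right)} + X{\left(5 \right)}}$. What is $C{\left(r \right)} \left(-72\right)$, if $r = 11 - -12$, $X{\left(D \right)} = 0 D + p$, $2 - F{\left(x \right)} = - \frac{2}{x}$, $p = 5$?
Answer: $- \frac{72 \sqrt{3749}}{23} \approx -191.67$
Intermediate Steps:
$F{\left(x \right)} = 2 + \frac{2}{x}$ ($F{\left(x \right)} = 2 - - \frac{2}{x} = 2 + \frac{2}{x}$)
$X{\left(D \right)} = 5$ ($X{\left(D \right)} = 0 D + 5 = 0 + 5 = 5$)
$r = 23$ ($r = 11 + 12 = 23$)
$C{\left(H \right)} = \sqrt{7 + \frac{2}{H}}$ ($C{\left(H \right)} = \sqrt{\left(2 + \frac{2}{H}\right) + 5} = \sqrt{7 + \frac{2}{H}}$)
$C{\left(r \right)} \left(-72\right) = \sqrt{7 + \frac{2}{23}} \left(-72\right) = \sqrt{\frac{163}{23}} \left(-72\right) = \frac{\sqrt{3749}}{23} \left(-72\right) = - \frac{72 \sqrt{3749}}{23}$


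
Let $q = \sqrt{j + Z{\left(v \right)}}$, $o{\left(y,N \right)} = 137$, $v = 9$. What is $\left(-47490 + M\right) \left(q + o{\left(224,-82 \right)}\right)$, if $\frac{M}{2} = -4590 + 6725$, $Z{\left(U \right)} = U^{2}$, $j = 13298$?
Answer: $-5921140 - 43220 \sqrt{13379} \approx -1.092 \cdot 10^{7}$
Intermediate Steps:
$M = 4270$ ($M = 2 \left(-4590 + 6725\right) = 2 \cdot 2135 = 4270$)
$q = \sqrt{13379}$ ($q = \sqrt{13298 + 9^{2}} = \sqrt{13298 + 81} = \sqrt{13379} \approx 115.67$)
$\left(-47490 + M\right) \left(q + o{\left(224,-82 \right)}\right) = \left(-47490 + 4270\right) \left(\sqrt{13379} + 137\right) = - 43220 \left(137 + \sqrt{13379}\right) = -5921140 - 43220 \sqrt{13379}$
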